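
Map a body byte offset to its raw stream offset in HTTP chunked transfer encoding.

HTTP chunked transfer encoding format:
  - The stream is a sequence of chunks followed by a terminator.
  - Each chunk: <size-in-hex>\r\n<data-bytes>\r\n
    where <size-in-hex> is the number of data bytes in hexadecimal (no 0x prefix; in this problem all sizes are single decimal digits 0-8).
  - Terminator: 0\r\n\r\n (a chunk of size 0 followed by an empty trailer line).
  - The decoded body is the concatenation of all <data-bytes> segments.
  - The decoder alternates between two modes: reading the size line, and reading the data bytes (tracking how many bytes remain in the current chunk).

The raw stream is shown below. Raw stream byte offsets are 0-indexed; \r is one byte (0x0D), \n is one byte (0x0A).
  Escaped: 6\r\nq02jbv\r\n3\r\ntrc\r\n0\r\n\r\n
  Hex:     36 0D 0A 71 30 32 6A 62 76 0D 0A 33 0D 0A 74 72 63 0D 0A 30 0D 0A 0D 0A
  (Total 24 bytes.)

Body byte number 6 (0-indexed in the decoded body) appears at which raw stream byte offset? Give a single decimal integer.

Chunk 1: stream[0..1]='6' size=0x6=6, data at stream[3..9]='q02jbv' -> body[0..6], body so far='q02jbv'
Chunk 2: stream[11..12]='3' size=0x3=3, data at stream[14..17]='trc' -> body[6..9], body so far='q02jbvtrc'
Chunk 3: stream[19..20]='0' size=0 (terminator). Final body='q02jbvtrc' (9 bytes)
Body byte 6 at stream offset 14

Answer: 14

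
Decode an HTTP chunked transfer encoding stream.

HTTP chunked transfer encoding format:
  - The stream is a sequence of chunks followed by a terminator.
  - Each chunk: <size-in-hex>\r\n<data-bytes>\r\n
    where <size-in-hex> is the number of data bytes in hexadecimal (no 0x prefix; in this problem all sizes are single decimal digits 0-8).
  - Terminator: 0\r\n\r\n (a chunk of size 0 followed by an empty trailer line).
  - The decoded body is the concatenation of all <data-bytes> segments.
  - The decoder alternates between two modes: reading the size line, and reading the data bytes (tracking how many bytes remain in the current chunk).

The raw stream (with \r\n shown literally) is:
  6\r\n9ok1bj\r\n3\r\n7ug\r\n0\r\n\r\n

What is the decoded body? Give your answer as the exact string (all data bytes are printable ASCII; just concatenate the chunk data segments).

Answer: 9ok1bj7ug

Derivation:
Chunk 1: stream[0..1]='6' size=0x6=6, data at stream[3..9]='9ok1bj' -> body[0..6], body so far='9ok1bj'
Chunk 2: stream[11..12]='3' size=0x3=3, data at stream[14..17]='7ug' -> body[6..9], body so far='9ok1bj7ug'
Chunk 3: stream[19..20]='0' size=0 (terminator). Final body='9ok1bj7ug' (9 bytes)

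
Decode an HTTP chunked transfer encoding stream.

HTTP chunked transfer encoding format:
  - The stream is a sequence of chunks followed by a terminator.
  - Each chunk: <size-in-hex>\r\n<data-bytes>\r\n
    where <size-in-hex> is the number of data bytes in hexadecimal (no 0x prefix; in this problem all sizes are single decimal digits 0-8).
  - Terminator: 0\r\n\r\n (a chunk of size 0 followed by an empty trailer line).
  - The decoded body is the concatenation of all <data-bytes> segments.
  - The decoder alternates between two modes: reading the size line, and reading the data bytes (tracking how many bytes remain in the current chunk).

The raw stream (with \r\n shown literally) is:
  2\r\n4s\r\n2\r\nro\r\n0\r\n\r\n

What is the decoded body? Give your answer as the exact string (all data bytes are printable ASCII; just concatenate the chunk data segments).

Answer: 4sro

Derivation:
Chunk 1: stream[0..1]='2' size=0x2=2, data at stream[3..5]='4s' -> body[0..2], body so far='4s'
Chunk 2: stream[7..8]='2' size=0x2=2, data at stream[10..12]='ro' -> body[2..4], body so far='4sro'
Chunk 3: stream[14..15]='0' size=0 (terminator). Final body='4sro' (4 bytes)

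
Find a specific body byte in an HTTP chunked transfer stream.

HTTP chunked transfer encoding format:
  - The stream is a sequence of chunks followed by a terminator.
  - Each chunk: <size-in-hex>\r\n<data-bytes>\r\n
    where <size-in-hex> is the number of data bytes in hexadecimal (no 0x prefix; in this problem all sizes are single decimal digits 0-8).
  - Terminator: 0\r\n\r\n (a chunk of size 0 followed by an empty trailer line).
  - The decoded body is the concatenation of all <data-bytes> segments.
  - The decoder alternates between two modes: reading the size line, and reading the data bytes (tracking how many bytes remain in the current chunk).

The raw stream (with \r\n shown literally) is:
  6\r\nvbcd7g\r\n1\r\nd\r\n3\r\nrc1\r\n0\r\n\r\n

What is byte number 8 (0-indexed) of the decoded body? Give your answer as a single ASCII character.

Answer: c

Derivation:
Chunk 1: stream[0..1]='6' size=0x6=6, data at stream[3..9]='vbcd7g' -> body[0..6], body so far='vbcd7g'
Chunk 2: stream[11..12]='1' size=0x1=1, data at stream[14..15]='d' -> body[6..7], body so far='vbcd7gd'
Chunk 3: stream[17..18]='3' size=0x3=3, data at stream[20..23]='rc1' -> body[7..10], body so far='vbcd7gdrc1'
Chunk 4: stream[25..26]='0' size=0 (terminator). Final body='vbcd7gdrc1' (10 bytes)
Body byte 8 = 'c'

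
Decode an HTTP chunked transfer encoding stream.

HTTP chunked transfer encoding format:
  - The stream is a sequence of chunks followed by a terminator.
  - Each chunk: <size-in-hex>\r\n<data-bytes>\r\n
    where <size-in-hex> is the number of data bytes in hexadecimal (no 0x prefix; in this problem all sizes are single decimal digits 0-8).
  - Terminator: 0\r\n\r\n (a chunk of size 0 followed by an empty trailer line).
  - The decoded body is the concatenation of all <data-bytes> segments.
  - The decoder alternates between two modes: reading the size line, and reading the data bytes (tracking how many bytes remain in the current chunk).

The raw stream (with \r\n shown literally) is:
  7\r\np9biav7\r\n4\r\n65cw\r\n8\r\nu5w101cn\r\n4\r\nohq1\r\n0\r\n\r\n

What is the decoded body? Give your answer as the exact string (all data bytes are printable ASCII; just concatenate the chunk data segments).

Answer: p9biav765cwu5w101cnohq1

Derivation:
Chunk 1: stream[0..1]='7' size=0x7=7, data at stream[3..10]='p9biav7' -> body[0..7], body so far='p9biav7'
Chunk 2: stream[12..13]='4' size=0x4=4, data at stream[15..19]='65cw' -> body[7..11], body so far='p9biav765cw'
Chunk 3: stream[21..22]='8' size=0x8=8, data at stream[24..32]='u5w101cn' -> body[11..19], body so far='p9biav765cwu5w101cn'
Chunk 4: stream[34..35]='4' size=0x4=4, data at stream[37..41]='ohq1' -> body[19..23], body so far='p9biav765cwu5w101cnohq1'
Chunk 5: stream[43..44]='0' size=0 (terminator). Final body='p9biav765cwu5w101cnohq1' (23 bytes)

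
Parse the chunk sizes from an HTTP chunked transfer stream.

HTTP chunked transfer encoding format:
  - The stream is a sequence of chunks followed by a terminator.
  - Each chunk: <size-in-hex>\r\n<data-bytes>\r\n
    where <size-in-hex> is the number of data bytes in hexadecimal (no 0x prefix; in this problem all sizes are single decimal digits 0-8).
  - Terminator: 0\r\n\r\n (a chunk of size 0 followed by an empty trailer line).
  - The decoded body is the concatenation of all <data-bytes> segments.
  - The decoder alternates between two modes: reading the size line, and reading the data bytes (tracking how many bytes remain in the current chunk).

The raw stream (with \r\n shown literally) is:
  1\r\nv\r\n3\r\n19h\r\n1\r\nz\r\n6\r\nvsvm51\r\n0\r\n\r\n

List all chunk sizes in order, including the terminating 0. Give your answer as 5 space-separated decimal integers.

Answer: 1 3 1 6 0

Derivation:
Chunk 1: stream[0..1]='1' size=0x1=1, data at stream[3..4]='v' -> body[0..1], body so far='v'
Chunk 2: stream[6..7]='3' size=0x3=3, data at stream[9..12]='19h' -> body[1..4], body so far='v19h'
Chunk 3: stream[14..15]='1' size=0x1=1, data at stream[17..18]='z' -> body[4..5], body so far='v19hz'
Chunk 4: stream[20..21]='6' size=0x6=6, data at stream[23..29]='vsvm51' -> body[5..11], body so far='v19hzvsvm51'
Chunk 5: stream[31..32]='0' size=0 (terminator). Final body='v19hzvsvm51' (11 bytes)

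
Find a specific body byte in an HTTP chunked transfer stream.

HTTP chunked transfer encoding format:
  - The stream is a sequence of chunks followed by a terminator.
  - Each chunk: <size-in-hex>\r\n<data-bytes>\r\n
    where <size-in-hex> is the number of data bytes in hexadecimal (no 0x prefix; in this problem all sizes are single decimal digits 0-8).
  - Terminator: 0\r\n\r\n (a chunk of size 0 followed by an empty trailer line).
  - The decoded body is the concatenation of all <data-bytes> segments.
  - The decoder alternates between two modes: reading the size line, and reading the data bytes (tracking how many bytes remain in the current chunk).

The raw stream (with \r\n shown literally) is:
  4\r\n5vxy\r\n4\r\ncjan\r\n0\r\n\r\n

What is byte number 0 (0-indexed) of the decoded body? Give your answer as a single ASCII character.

Answer: 5

Derivation:
Chunk 1: stream[0..1]='4' size=0x4=4, data at stream[3..7]='5vxy' -> body[0..4], body so far='5vxy'
Chunk 2: stream[9..10]='4' size=0x4=4, data at stream[12..16]='cjan' -> body[4..8], body so far='5vxycjan'
Chunk 3: stream[18..19]='0' size=0 (terminator). Final body='5vxycjan' (8 bytes)
Body byte 0 = '5'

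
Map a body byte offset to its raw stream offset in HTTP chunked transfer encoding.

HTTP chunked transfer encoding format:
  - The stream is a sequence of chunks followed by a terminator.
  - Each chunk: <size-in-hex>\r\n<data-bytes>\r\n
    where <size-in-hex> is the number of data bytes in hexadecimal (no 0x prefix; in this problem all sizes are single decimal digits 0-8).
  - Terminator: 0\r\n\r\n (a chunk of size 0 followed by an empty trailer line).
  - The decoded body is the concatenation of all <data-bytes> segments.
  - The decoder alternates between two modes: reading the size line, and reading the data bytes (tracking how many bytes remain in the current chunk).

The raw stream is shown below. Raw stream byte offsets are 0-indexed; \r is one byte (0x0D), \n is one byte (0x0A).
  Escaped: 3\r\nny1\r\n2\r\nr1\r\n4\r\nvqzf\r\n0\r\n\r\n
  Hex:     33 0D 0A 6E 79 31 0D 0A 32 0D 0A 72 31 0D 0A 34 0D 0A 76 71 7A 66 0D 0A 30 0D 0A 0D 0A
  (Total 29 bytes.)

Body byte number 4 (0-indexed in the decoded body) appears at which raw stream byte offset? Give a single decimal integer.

Answer: 12

Derivation:
Chunk 1: stream[0..1]='3' size=0x3=3, data at stream[3..6]='ny1' -> body[0..3], body so far='ny1'
Chunk 2: stream[8..9]='2' size=0x2=2, data at stream[11..13]='r1' -> body[3..5], body so far='ny1r1'
Chunk 3: stream[15..16]='4' size=0x4=4, data at stream[18..22]='vqzf' -> body[5..9], body so far='ny1r1vqzf'
Chunk 4: stream[24..25]='0' size=0 (terminator). Final body='ny1r1vqzf' (9 bytes)
Body byte 4 at stream offset 12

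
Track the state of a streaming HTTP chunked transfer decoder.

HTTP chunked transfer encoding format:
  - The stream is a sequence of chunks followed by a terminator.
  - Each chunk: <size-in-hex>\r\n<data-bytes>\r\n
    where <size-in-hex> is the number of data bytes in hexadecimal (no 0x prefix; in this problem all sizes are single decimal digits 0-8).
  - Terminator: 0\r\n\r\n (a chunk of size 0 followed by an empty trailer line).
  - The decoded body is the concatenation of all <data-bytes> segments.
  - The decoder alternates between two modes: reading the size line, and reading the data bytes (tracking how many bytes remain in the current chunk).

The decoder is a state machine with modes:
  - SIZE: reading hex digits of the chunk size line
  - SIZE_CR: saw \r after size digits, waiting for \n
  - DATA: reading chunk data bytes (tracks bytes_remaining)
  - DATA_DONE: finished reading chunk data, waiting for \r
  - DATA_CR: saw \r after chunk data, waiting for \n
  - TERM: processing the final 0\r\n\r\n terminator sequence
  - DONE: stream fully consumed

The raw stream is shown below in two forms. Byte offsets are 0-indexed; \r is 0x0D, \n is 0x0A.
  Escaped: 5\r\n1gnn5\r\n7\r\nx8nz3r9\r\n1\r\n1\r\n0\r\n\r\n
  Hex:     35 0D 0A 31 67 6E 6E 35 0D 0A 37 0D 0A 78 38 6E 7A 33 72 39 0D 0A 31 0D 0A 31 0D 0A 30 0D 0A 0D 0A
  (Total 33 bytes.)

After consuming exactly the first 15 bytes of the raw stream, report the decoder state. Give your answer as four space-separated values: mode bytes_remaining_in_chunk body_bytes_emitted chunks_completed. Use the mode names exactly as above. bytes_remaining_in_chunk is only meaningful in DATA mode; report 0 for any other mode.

Byte 0 = '5': mode=SIZE remaining=0 emitted=0 chunks_done=0
Byte 1 = 0x0D: mode=SIZE_CR remaining=0 emitted=0 chunks_done=0
Byte 2 = 0x0A: mode=DATA remaining=5 emitted=0 chunks_done=0
Byte 3 = '1': mode=DATA remaining=4 emitted=1 chunks_done=0
Byte 4 = 'g': mode=DATA remaining=3 emitted=2 chunks_done=0
Byte 5 = 'n': mode=DATA remaining=2 emitted=3 chunks_done=0
Byte 6 = 'n': mode=DATA remaining=1 emitted=4 chunks_done=0
Byte 7 = '5': mode=DATA_DONE remaining=0 emitted=5 chunks_done=0
Byte 8 = 0x0D: mode=DATA_CR remaining=0 emitted=5 chunks_done=0
Byte 9 = 0x0A: mode=SIZE remaining=0 emitted=5 chunks_done=1
Byte 10 = '7': mode=SIZE remaining=0 emitted=5 chunks_done=1
Byte 11 = 0x0D: mode=SIZE_CR remaining=0 emitted=5 chunks_done=1
Byte 12 = 0x0A: mode=DATA remaining=7 emitted=5 chunks_done=1
Byte 13 = 'x': mode=DATA remaining=6 emitted=6 chunks_done=1
Byte 14 = '8': mode=DATA remaining=5 emitted=7 chunks_done=1

Answer: DATA 5 7 1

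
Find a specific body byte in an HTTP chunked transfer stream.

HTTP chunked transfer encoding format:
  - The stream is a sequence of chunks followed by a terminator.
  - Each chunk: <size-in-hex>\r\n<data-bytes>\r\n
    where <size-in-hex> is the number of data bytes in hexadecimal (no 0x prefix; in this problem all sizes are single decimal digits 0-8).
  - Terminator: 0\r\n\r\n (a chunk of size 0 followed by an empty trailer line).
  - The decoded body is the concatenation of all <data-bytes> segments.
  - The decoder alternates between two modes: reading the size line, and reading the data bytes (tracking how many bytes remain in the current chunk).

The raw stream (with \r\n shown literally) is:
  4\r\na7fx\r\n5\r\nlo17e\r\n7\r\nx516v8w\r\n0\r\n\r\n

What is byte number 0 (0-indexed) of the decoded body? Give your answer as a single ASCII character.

Answer: a

Derivation:
Chunk 1: stream[0..1]='4' size=0x4=4, data at stream[3..7]='a7fx' -> body[0..4], body so far='a7fx'
Chunk 2: stream[9..10]='5' size=0x5=5, data at stream[12..17]='lo17e' -> body[4..9], body so far='a7fxlo17e'
Chunk 3: stream[19..20]='7' size=0x7=7, data at stream[22..29]='x516v8w' -> body[9..16], body so far='a7fxlo17ex516v8w'
Chunk 4: stream[31..32]='0' size=0 (terminator). Final body='a7fxlo17ex516v8w' (16 bytes)
Body byte 0 = 'a'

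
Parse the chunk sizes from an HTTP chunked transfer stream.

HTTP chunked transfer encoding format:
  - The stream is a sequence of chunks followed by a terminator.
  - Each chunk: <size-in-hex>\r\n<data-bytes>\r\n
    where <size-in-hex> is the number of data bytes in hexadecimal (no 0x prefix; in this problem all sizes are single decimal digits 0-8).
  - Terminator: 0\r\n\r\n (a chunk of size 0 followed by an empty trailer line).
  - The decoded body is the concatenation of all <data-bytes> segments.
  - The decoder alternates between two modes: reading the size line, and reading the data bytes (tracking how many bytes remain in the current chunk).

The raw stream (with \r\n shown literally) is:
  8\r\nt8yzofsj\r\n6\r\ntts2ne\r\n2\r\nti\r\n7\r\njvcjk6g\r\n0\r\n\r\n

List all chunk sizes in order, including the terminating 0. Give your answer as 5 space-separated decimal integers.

Answer: 8 6 2 7 0

Derivation:
Chunk 1: stream[0..1]='8' size=0x8=8, data at stream[3..11]='t8yzofsj' -> body[0..8], body so far='t8yzofsj'
Chunk 2: stream[13..14]='6' size=0x6=6, data at stream[16..22]='tts2ne' -> body[8..14], body so far='t8yzofsjtts2ne'
Chunk 3: stream[24..25]='2' size=0x2=2, data at stream[27..29]='ti' -> body[14..16], body so far='t8yzofsjtts2neti'
Chunk 4: stream[31..32]='7' size=0x7=7, data at stream[34..41]='jvcjk6g' -> body[16..23], body so far='t8yzofsjtts2netijvcjk6g'
Chunk 5: stream[43..44]='0' size=0 (terminator). Final body='t8yzofsjtts2netijvcjk6g' (23 bytes)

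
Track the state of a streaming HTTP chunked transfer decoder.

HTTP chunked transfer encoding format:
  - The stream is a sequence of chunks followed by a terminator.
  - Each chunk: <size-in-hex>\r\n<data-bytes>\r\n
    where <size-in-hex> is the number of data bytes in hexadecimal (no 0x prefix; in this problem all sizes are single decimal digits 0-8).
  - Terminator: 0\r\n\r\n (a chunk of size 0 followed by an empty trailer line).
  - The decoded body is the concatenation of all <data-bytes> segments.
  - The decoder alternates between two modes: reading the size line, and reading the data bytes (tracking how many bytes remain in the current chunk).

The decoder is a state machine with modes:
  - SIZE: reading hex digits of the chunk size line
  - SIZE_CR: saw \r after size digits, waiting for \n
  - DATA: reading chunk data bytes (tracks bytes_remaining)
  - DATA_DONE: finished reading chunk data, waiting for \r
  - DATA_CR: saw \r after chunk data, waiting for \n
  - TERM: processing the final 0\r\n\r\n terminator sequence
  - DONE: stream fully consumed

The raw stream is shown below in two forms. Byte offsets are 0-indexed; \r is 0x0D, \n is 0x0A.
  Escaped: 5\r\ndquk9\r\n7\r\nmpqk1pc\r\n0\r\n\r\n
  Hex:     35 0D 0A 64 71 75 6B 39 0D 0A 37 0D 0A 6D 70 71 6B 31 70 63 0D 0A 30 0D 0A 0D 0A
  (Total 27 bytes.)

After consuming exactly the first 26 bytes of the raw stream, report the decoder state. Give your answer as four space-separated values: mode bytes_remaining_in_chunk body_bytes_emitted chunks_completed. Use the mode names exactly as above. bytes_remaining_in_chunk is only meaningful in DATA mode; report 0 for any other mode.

Answer: TERM 0 12 2

Derivation:
Byte 0 = '5': mode=SIZE remaining=0 emitted=0 chunks_done=0
Byte 1 = 0x0D: mode=SIZE_CR remaining=0 emitted=0 chunks_done=0
Byte 2 = 0x0A: mode=DATA remaining=5 emitted=0 chunks_done=0
Byte 3 = 'd': mode=DATA remaining=4 emitted=1 chunks_done=0
Byte 4 = 'q': mode=DATA remaining=3 emitted=2 chunks_done=0
Byte 5 = 'u': mode=DATA remaining=2 emitted=3 chunks_done=0
Byte 6 = 'k': mode=DATA remaining=1 emitted=4 chunks_done=0
Byte 7 = '9': mode=DATA_DONE remaining=0 emitted=5 chunks_done=0
Byte 8 = 0x0D: mode=DATA_CR remaining=0 emitted=5 chunks_done=0
Byte 9 = 0x0A: mode=SIZE remaining=0 emitted=5 chunks_done=1
Byte 10 = '7': mode=SIZE remaining=0 emitted=5 chunks_done=1
Byte 11 = 0x0D: mode=SIZE_CR remaining=0 emitted=5 chunks_done=1
Byte 12 = 0x0A: mode=DATA remaining=7 emitted=5 chunks_done=1
Byte 13 = 'm': mode=DATA remaining=6 emitted=6 chunks_done=1
Byte 14 = 'p': mode=DATA remaining=5 emitted=7 chunks_done=1
Byte 15 = 'q': mode=DATA remaining=4 emitted=8 chunks_done=1
Byte 16 = 'k': mode=DATA remaining=3 emitted=9 chunks_done=1
Byte 17 = '1': mode=DATA remaining=2 emitted=10 chunks_done=1
Byte 18 = 'p': mode=DATA remaining=1 emitted=11 chunks_done=1
Byte 19 = 'c': mode=DATA_DONE remaining=0 emitted=12 chunks_done=1
Byte 20 = 0x0D: mode=DATA_CR remaining=0 emitted=12 chunks_done=1
Byte 21 = 0x0A: mode=SIZE remaining=0 emitted=12 chunks_done=2
Byte 22 = '0': mode=SIZE remaining=0 emitted=12 chunks_done=2
Byte 23 = 0x0D: mode=SIZE_CR remaining=0 emitted=12 chunks_done=2
Byte 24 = 0x0A: mode=TERM remaining=0 emitted=12 chunks_done=2
Byte 25 = 0x0D: mode=TERM remaining=0 emitted=12 chunks_done=2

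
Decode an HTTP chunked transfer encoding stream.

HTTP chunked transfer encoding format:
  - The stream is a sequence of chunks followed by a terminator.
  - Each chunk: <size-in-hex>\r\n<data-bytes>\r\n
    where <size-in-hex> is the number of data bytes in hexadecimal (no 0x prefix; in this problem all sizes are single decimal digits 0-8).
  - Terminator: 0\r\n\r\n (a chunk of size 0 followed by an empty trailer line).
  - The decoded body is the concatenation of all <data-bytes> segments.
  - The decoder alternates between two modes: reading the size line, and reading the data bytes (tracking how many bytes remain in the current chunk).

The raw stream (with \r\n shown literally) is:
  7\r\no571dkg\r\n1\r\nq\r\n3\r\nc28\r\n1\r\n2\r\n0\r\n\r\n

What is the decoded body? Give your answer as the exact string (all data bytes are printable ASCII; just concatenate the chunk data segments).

Chunk 1: stream[0..1]='7' size=0x7=7, data at stream[3..10]='o571dkg' -> body[0..7], body so far='o571dkg'
Chunk 2: stream[12..13]='1' size=0x1=1, data at stream[15..16]='q' -> body[7..8], body so far='o571dkgq'
Chunk 3: stream[18..19]='3' size=0x3=3, data at stream[21..24]='c28' -> body[8..11], body so far='o571dkgqc28'
Chunk 4: stream[26..27]='1' size=0x1=1, data at stream[29..30]='2' -> body[11..12], body so far='o571dkgqc282'
Chunk 5: stream[32..33]='0' size=0 (terminator). Final body='o571dkgqc282' (12 bytes)

Answer: o571dkgqc282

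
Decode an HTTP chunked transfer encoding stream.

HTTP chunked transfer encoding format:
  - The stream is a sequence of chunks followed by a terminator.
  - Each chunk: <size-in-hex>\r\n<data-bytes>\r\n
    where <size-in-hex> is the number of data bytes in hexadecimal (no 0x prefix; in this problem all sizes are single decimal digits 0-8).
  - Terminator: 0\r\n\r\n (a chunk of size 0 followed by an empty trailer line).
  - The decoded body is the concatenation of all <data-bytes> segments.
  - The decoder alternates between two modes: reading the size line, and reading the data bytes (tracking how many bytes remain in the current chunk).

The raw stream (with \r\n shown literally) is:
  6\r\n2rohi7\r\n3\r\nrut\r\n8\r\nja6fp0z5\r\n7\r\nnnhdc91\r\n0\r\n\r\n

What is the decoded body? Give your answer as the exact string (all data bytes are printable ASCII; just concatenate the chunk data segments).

Chunk 1: stream[0..1]='6' size=0x6=6, data at stream[3..9]='2rohi7' -> body[0..6], body so far='2rohi7'
Chunk 2: stream[11..12]='3' size=0x3=3, data at stream[14..17]='rut' -> body[6..9], body so far='2rohi7rut'
Chunk 3: stream[19..20]='8' size=0x8=8, data at stream[22..30]='ja6fp0z5' -> body[9..17], body so far='2rohi7rutja6fp0z5'
Chunk 4: stream[32..33]='7' size=0x7=7, data at stream[35..42]='nnhdc91' -> body[17..24], body so far='2rohi7rutja6fp0z5nnhdc91'
Chunk 5: stream[44..45]='0' size=0 (terminator). Final body='2rohi7rutja6fp0z5nnhdc91' (24 bytes)

Answer: 2rohi7rutja6fp0z5nnhdc91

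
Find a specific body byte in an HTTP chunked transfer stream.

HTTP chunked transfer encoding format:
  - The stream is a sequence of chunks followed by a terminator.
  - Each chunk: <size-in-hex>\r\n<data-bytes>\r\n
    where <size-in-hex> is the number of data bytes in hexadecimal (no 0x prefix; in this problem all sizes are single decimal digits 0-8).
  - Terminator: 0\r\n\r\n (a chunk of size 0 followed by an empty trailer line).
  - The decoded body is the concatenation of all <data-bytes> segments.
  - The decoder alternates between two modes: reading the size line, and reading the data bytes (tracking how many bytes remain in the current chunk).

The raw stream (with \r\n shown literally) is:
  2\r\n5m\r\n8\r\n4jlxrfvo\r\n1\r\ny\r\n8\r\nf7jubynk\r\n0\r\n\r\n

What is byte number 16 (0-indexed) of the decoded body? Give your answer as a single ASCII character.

Chunk 1: stream[0..1]='2' size=0x2=2, data at stream[3..5]='5m' -> body[0..2], body so far='5m'
Chunk 2: stream[7..8]='8' size=0x8=8, data at stream[10..18]='4jlxrfvo' -> body[2..10], body so far='5m4jlxrfvo'
Chunk 3: stream[20..21]='1' size=0x1=1, data at stream[23..24]='y' -> body[10..11], body so far='5m4jlxrfvoy'
Chunk 4: stream[26..27]='8' size=0x8=8, data at stream[29..37]='f7jubynk' -> body[11..19], body so far='5m4jlxrfvoyf7jubynk'
Chunk 5: stream[39..40]='0' size=0 (terminator). Final body='5m4jlxrfvoyf7jubynk' (19 bytes)
Body byte 16 = 'y'

Answer: y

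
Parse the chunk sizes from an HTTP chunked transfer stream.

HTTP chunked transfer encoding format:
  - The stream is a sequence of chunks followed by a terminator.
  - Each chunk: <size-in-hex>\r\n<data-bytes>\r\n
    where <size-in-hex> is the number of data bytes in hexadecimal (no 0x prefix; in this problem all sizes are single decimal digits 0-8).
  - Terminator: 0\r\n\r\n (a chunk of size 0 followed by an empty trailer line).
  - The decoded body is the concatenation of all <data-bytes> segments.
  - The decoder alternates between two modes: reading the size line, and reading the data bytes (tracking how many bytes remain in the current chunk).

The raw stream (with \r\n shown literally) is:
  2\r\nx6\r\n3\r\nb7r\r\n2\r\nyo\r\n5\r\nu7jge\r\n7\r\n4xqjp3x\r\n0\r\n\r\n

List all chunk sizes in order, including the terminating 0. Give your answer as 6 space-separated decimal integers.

Chunk 1: stream[0..1]='2' size=0x2=2, data at stream[3..5]='x6' -> body[0..2], body so far='x6'
Chunk 2: stream[7..8]='3' size=0x3=3, data at stream[10..13]='b7r' -> body[2..5], body so far='x6b7r'
Chunk 3: stream[15..16]='2' size=0x2=2, data at stream[18..20]='yo' -> body[5..7], body so far='x6b7ryo'
Chunk 4: stream[22..23]='5' size=0x5=5, data at stream[25..30]='u7jge' -> body[7..12], body so far='x6b7ryou7jge'
Chunk 5: stream[32..33]='7' size=0x7=7, data at stream[35..42]='4xqjp3x' -> body[12..19], body so far='x6b7ryou7jge4xqjp3x'
Chunk 6: stream[44..45]='0' size=0 (terminator). Final body='x6b7ryou7jge4xqjp3x' (19 bytes)

Answer: 2 3 2 5 7 0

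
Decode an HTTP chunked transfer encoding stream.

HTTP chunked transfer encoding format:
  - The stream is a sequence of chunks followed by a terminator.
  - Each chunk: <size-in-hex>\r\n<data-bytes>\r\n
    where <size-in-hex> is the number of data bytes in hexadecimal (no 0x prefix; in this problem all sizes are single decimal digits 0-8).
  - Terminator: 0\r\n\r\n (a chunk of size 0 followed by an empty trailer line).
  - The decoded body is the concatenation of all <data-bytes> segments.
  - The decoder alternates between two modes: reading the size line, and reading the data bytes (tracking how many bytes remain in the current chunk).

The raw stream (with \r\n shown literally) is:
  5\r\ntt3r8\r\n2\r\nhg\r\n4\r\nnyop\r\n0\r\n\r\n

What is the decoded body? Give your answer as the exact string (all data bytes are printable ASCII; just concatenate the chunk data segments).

Chunk 1: stream[0..1]='5' size=0x5=5, data at stream[3..8]='tt3r8' -> body[0..5], body so far='tt3r8'
Chunk 2: stream[10..11]='2' size=0x2=2, data at stream[13..15]='hg' -> body[5..7], body so far='tt3r8hg'
Chunk 3: stream[17..18]='4' size=0x4=4, data at stream[20..24]='nyop' -> body[7..11], body so far='tt3r8hgnyop'
Chunk 4: stream[26..27]='0' size=0 (terminator). Final body='tt3r8hgnyop' (11 bytes)

Answer: tt3r8hgnyop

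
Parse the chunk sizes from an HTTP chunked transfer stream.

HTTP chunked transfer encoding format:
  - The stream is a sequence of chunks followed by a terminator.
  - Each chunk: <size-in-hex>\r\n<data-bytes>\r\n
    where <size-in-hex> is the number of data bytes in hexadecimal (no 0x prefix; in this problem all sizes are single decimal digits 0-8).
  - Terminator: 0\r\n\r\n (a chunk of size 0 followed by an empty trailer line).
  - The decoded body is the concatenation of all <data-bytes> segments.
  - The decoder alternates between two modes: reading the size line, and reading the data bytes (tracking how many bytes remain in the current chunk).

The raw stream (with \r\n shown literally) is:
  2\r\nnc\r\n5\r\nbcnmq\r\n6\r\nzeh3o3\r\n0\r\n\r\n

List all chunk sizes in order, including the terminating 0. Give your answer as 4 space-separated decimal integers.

Chunk 1: stream[0..1]='2' size=0x2=2, data at stream[3..5]='nc' -> body[0..2], body so far='nc'
Chunk 2: stream[7..8]='5' size=0x5=5, data at stream[10..15]='bcnmq' -> body[2..7], body so far='ncbcnmq'
Chunk 3: stream[17..18]='6' size=0x6=6, data at stream[20..26]='zeh3o3' -> body[7..13], body so far='ncbcnmqzeh3o3'
Chunk 4: stream[28..29]='0' size=0 (terminator). Final body='ncbcnmqzeh3o3' (13 bytes)

Answer: 2 5 6 0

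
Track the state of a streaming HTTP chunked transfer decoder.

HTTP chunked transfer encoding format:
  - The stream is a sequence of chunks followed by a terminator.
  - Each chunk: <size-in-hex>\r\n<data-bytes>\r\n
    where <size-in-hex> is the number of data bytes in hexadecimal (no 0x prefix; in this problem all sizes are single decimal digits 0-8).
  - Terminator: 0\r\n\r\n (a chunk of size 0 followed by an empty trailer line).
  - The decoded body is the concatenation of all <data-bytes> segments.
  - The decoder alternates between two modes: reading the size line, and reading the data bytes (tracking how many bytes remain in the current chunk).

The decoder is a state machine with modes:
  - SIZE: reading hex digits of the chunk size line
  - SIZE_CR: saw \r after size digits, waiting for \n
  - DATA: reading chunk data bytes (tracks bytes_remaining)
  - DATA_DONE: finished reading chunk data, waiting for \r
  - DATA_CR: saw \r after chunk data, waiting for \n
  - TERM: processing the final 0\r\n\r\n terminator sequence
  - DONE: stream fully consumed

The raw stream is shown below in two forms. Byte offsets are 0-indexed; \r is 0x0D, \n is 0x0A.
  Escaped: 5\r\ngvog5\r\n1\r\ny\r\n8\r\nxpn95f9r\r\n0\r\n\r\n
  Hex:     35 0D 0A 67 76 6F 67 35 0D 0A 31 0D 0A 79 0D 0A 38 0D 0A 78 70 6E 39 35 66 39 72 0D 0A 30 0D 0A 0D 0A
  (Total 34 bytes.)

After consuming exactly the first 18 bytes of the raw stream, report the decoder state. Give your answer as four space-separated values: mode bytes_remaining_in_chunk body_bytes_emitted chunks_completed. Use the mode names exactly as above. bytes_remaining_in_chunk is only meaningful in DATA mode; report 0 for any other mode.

Byte 0 = '5': mode=SIZE remaining=0 emitted=0 chunks_done=0
Byte 1 = 0x0D: mode=SIZE_CR remaining=0 emitted=0 chunks_done=0
Byte 2 = 0x0A: mode=DATA remaining=5 emitted=0 chunks_done=0
Byte 3 = 'g': mode=DATA remaining=4 emitted=1 chunks_done=0
Byte 4 = 'v': mode=DATA remaining=3 emitted=2 chunks_done=0
Byte 5 = 'o': mode=DATA remaining=2 emitted=3 chunks_done=0
Byte 6 = 'g': mode=DATA remaining=1 emitted=4 chunks_done=0
Byte 7 = '5': mode=DATA_DONE remaining=0 emitted=5 chunks_done=0
Byte 8 = 0x0D: mode=DATA_CR remaining=0 emitted=5 chunks_done=0
Byte 9 = 0x0A: mode=SIZE remaining=0 emitted=5 chunks_done=1
Byte 10 = '1': mode=SIZE remaining=0 emitted=5 chunks_done=1
Byte 11 = 0x0D: mode=SIZE_CR remaining=0 emitted=5 chunks_done=1
Byte 12 = 0x0A: mode=DATA remaining=1 emitted=5 chunks_done=1
Byte 13 = 'y': mode=DATA_DONE remaining=0 emitted=6 chunks_done=1
Byte 14 = 0x0D: mode=DATA_CR remaining=0 emitted=6 chunks_done=1
Byte 15 = 0x0A: mode=SIZE remaining=0 emitted=6 chunks_done=2
Byte 16 = '8': mode=SIZE remaining=0 emitted=6 chunks_done=2
Byte 17 = 0x0D: mode=SIZE_CR remaining=0 emitted=6 chunks_done=2

Answer: SIZE_CR 0 6 2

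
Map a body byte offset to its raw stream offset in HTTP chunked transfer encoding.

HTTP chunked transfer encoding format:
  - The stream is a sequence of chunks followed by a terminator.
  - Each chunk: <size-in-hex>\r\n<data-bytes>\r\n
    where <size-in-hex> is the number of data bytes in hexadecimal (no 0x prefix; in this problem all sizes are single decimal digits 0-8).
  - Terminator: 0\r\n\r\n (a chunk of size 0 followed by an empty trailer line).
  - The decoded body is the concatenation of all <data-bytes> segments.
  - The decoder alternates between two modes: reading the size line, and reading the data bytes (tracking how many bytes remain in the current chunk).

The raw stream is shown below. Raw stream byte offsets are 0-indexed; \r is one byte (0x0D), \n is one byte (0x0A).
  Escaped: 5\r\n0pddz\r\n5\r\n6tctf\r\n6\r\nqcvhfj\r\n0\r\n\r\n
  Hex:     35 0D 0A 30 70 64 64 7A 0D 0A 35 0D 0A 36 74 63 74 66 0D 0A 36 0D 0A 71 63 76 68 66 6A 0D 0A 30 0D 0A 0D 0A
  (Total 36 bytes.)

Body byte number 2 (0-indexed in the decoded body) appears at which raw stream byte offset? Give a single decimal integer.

Answer: 5

Derivation:
Chunk 1: stream[0..1]='5' size=0x5=5, data at stream[3..8]='0pddz' -> body[0..5], body so far='0pddz'
Chunk 2: stream[10..11]='5' size=0x5=5, data at stream[13..18]='6tctf' -> body[5..10], body so far='0pddz6tctf'
Chunk 3: stream[20..21]='6' size=0x6=6, data at stream[23..29]='qcvhfj' -> body[10..16], body so far='0pddz6tctfqcvhfj'
Chunk 4: stream[31..32]='0' size=0 (terminator). Final body='0pddz6tctfqcvhfj' (16 bytes)
Body byte 2 at stream offset 5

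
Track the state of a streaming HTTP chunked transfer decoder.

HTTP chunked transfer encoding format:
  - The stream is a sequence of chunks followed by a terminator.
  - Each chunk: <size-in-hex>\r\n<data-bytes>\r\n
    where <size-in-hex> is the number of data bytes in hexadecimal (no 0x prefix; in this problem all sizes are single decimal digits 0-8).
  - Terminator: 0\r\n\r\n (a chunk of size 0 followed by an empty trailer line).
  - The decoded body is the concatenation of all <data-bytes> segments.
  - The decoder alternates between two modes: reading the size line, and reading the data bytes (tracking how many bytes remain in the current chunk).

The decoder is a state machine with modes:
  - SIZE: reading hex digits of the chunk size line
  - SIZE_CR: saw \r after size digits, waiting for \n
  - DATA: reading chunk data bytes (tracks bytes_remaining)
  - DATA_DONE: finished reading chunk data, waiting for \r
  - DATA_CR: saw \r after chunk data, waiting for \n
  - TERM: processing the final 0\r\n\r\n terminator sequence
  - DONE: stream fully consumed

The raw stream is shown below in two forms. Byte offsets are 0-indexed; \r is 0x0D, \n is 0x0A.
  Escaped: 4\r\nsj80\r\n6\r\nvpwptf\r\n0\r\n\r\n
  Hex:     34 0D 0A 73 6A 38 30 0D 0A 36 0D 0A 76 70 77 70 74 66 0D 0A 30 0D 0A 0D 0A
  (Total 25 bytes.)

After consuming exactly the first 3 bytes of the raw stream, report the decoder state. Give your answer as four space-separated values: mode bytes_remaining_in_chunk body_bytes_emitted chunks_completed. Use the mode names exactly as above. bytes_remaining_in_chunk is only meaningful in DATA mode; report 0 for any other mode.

Byte 0 = '4': mode=SIZE remaining=0 emitted=0 chunks_done=0
Byte 1 = 0x0D: mode=SIZE_CR remaining=0 emitted=0 chunks_done=0
Byte 2 = 0x0A: mode=DATA remaining=4 emitted=0 chunks_done=0

Answer: DATA 4 0 0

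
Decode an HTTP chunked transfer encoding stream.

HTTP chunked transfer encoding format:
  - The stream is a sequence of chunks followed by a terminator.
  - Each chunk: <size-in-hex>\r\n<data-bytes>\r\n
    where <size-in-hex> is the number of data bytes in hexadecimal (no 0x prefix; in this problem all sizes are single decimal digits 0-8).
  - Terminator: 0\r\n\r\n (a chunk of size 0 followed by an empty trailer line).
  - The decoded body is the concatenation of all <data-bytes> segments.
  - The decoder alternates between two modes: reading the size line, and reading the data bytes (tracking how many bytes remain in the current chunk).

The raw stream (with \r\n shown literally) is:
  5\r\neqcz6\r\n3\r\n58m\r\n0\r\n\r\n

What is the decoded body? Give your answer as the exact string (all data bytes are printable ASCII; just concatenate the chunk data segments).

Answer: eqcz658m

Derivation:
Chunk 1: stream[0..1]='5' size=0x5=5, data at stream[3..8]='eqcz6' -> body[0..5], body so far='eqcz6'
Chunk 2: stream[10..11]='3' size=0x3=3, data at stream[13..16]='58m' -> body[5..8], body so far='eqcz658m'
Chunk 3: stream[18..19]='0' size=0 (terminator). Final body='eqcz658m' (8 bytes)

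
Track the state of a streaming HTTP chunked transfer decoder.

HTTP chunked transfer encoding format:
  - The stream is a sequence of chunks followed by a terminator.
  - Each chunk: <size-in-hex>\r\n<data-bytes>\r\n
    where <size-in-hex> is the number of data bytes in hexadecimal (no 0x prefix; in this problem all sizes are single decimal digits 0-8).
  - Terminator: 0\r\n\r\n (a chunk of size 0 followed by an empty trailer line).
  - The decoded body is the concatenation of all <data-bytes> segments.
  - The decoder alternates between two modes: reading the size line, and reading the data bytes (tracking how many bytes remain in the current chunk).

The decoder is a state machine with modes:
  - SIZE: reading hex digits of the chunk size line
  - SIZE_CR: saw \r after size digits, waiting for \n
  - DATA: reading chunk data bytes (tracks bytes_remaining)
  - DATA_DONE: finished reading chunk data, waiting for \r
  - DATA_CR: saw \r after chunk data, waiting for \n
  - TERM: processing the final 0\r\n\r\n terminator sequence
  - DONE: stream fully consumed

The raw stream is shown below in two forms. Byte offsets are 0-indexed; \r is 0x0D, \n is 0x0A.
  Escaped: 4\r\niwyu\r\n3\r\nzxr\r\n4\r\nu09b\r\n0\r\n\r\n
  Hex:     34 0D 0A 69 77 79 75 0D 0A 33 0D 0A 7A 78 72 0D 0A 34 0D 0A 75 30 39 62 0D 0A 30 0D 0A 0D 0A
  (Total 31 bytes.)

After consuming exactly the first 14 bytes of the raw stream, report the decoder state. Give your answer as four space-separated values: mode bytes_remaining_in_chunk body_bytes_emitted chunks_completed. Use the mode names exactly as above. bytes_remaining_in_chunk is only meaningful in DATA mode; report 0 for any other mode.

Answer: DATA 1 6 1

Derivation:
Byte 0 = '4': mode=SIZE remaining=0 emitted=0 chunks_done=0
Byte 1 = 0x0D: mode=SIZE_CR remaining=0 emitted=0 chunks_done=0
Byte 2 = 0x0A: mode=DATA remaining=4 emitted=0 chunks_done=0
Byte 3 = 'i': mode=DATA remaining=3 emitted=1 chunks_done=0
Byte 4 = 'w': mode=DATA remaining=2 emitted=2 chunks_done=0
Byte 5 = 'y': mode=DATA remaining=1 emitted=3 chunks_done=0
Byte 6 = 'u': mode=DATA_DONE remaining=0 emitted=4 chunks_done=0
Byte 7 = 0x0D: mode=DATA_CR remaining=0 emitted=4 chunks_done=0
Byte 8 = 0x0A: mode=SIZE remaining=0 emitted=4 chunks_done=1
Byte 9 = '3': mode=SIZE remaining=0 emitted=4 chunks_done=1
Byte 10 = 0x0D: mode=SIZE_CR remaining=0 emitted=4 chunks_done=1
Byte 11 = 0x0A: mode=DATA remaining=3 emitted=4 chunks_done=1
Byte 12 = 'z': mode=DATA remaining=2 emitted=5 chunks_done=1
Byte 13 = 'x': mode=DATA remaining=1 emitted=6 chunks_done=1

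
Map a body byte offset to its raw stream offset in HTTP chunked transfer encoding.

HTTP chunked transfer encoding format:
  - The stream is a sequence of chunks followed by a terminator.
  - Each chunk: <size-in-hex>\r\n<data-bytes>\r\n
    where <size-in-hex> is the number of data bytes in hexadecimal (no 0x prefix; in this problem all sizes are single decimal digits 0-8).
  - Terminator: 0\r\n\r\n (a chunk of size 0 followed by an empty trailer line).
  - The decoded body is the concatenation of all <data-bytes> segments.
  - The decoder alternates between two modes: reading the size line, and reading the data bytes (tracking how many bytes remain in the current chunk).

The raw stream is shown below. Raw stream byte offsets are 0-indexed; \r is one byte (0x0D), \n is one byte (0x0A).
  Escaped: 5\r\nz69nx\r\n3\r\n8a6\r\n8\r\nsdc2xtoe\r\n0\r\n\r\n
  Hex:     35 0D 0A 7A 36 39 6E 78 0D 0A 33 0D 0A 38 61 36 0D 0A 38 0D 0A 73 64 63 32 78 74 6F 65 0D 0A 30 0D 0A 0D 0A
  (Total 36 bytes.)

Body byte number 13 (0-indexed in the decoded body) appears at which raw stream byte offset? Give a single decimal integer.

Answer: 26

Derivation:
Chunk 1: stream[0..1]='5' size=0x5=5, data at stream[3..8]='z69nx' -> body[0..5], body so far='z69nx'
Chunk 2: stream[10..11]='3' size=0x3=3, data at stream[13..16]='8a6' -> body[5..8], body so far='z69nx8a6'
Chunk 3: stream[18..19]='8' size=0x8=8, data at stream[21..29]='sdc2xtoe' -> body[8..16], body so far='z69nx8a6sdc2xtoe'
Chunk 4: stream[31..32]='0' size=0 (terminator). Final body='z69nx8a6sdc2xtoe' (16 bytes)
Body byte 13 at stream offset 26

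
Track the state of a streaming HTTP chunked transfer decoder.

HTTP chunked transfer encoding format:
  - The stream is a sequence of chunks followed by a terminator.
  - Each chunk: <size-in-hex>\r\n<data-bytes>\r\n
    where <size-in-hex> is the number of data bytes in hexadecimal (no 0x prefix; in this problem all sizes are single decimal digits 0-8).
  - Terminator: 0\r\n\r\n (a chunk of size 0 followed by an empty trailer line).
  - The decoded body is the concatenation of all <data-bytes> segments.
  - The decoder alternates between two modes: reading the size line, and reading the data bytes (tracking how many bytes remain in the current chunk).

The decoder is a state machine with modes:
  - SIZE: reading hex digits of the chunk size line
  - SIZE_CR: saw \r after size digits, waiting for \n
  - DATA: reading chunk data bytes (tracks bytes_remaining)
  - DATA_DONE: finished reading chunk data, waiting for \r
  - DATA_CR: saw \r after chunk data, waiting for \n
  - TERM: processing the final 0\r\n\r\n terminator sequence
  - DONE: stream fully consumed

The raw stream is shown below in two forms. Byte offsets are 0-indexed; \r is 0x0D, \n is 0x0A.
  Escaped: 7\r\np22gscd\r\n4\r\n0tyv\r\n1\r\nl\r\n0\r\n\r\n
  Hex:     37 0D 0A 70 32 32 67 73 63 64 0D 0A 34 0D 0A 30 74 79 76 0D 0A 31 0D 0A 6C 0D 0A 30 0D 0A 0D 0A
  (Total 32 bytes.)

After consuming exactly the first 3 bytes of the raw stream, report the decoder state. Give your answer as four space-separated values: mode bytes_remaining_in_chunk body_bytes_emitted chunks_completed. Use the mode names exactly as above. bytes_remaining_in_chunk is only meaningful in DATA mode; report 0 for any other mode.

Byte 0 = '7': mode=SIZE remaining=0 emitted=0 chunks_done=0
Byte 1 = 0x0D: mode=SIZE_CR remaining=0 emitted=0 chunks_done=0
Byte 2 = 0x0A: mode=DATA remaining=7 emitted=0 chunks_done=0

Answer: DATA 7 0 0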